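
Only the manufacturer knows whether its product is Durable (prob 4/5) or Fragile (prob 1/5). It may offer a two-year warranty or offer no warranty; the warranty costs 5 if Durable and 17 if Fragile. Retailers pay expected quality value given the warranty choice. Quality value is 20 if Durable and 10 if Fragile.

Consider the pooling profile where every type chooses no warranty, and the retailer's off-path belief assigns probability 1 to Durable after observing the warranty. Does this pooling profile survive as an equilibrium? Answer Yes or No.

On path, the retailer holds the prior and pays 4/5·20 + 1/5·10 = 18. Off path (the warranty), believing Durable, it pays 20.
Durable: no warranty nets 18; the warranty nets 20 − 5 = 15. Durable stays.
Fragile: no warranty nets 18; the warranty nets 20 − 17 = 3. Fragile stays.
No type deviates, so pooling is sustained.

Yes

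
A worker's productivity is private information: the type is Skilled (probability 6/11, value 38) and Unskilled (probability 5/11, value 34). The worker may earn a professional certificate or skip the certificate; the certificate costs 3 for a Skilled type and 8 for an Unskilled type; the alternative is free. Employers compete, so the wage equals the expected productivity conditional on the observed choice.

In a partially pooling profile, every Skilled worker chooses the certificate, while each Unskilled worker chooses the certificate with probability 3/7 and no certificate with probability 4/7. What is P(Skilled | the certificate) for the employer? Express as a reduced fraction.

P(the certificate) = (6/11)·1 + (5/11)·(3/7) = 57/77.
By Bayes' rule, P(Skilled | the certificate) = (6/11) / (57/77) = 14/19.

14/19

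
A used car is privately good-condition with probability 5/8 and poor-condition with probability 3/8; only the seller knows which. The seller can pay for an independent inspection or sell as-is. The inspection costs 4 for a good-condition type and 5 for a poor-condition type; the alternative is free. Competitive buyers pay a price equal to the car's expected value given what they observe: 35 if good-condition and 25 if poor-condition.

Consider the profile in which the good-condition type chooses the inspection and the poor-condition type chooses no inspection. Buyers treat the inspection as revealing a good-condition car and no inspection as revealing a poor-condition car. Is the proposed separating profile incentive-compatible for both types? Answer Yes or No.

Under these beliefs, the inspection earns price 35 and no inspection earns price 25.
good-condition: the inspection nets 35 − 4 = 31; no inspection nets 25. good-condition prefers the inspection.
poor-condition: the inspection nets 35 − 5 = 30; no inspection nets 25. poor-condition would deviate to the inspection.
poor-condition has a profitable deviation, so the profile is not an equilibrium.

No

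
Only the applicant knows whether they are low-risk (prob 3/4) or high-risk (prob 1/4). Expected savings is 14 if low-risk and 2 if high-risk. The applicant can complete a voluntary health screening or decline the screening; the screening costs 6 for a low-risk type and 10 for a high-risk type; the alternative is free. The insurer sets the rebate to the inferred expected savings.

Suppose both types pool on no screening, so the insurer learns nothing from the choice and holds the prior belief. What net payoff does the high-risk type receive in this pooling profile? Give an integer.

11

Pooled rebate = 3/4·14 + 1/4·2 = 11.
high-risk pays no cost for no screening, so net payoff = 11.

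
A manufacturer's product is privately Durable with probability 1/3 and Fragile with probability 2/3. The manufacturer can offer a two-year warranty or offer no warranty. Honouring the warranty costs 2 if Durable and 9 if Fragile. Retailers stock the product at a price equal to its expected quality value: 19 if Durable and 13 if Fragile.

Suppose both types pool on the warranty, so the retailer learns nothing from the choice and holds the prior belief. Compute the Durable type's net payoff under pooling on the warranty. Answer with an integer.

13

Pooled price = 1/3·19 + 2/3·13 = 15.
Durable pays cost 2 for the warranty, so net payoff = 15 − 2 = 13.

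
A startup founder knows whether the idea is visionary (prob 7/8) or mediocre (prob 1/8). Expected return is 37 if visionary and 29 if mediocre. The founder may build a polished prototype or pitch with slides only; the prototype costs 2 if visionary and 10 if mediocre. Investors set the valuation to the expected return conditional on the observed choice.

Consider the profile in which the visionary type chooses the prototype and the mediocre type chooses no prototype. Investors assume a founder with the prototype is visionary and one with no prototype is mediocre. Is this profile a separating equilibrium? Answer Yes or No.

Yes

Under these beliefs, the prototype earns valuation 37 and no prototype earns valuation 29.
visionary: the prototype nets 37 − 2 = 35; no prototype nets 29. visionary prefers the prototype.
mediocre: the prototype nets 37 − 10 = 27; no prototype nets 29. mediocre prefers no prototype.
Neither type deviates, so the separating profile is an equilibrium.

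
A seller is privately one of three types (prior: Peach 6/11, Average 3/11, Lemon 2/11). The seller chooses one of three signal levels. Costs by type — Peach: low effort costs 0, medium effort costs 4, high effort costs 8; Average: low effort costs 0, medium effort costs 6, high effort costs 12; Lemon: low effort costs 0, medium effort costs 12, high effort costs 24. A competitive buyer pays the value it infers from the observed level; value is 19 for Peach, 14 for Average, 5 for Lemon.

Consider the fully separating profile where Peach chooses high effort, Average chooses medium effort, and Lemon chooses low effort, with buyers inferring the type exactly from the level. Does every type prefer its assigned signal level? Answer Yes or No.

Yes

Separating prices: high effort → 19, medium effort → 14, low effort → 5.
Peach (assigned high effort): low effort: 5 − 0 = 5; medium effort: 14 − 4 = 10; high effort: 19 − 8 = 11. Peach stays.
Average (assigned medium effort): low effort: 5 − 0 = 5; medium effort: 14 − 6 = 8; high effort: 19 − 12 = 7. Average stays.
Lemon (assigned low effort): low effort: 5 − 0 = 5; medium effort: 14 − 12 = 2; high effort: 19 − 24 = -5. Lemon stays.
Every type prefers its assigned level; separation holds.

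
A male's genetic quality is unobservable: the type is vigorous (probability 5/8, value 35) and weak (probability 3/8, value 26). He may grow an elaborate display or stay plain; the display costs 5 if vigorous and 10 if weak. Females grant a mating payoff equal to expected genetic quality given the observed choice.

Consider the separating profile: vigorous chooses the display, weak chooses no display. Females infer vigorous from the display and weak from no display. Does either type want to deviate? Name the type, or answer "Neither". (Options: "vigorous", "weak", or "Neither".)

The display pays 35; no display pays 26.
vigorous: assigned the display, nets 35 − 5 = 30; deviating to no display nets 26.
weak: assigned no display, nets 26; deviating to the display nets 35 − 10 = 25.
Both types strictly prefer their assigned action; no profitable deviation.

Neither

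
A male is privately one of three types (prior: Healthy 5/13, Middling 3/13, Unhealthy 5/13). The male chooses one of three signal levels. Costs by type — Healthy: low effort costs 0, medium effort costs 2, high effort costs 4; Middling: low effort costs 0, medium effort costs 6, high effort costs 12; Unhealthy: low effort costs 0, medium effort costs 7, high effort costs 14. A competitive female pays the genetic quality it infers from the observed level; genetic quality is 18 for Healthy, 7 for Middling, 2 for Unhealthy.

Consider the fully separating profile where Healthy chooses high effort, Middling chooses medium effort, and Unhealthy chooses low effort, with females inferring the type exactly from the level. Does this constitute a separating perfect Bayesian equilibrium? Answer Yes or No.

Separating mating payoffs: high effort → 18, medium effort → 7, low effort → 2.
Healthy (assigned high effort): low effort: 2 − 0 = 2; medium effort: 7 − 2 = 5; high effort: 18 − 4 = 14. Healthy stays.
Middling (assigned medium effort): low effort: 2 − 0 = 2; medium effort: 7 − 6 = 1; high effort: 18 − 12 = 6. Middling prefers high effort.
Unhealthy (assigned low effort): low effort: 2 − 0 = 2; medium effort: 7 − 7 = 0; high effort: 18 − 14 = 4. Unhealthy prefers high effort.
At least one type deviates; the separating profile fails.

No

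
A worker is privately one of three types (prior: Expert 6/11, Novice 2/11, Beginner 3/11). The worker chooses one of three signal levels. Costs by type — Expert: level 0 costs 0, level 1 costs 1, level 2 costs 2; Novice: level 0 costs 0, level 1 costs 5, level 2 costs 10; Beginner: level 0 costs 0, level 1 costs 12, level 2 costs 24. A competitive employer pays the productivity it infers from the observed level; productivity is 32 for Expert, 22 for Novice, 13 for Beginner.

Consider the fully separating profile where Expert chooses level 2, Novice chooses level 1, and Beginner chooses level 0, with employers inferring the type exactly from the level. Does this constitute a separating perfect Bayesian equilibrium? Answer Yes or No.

No

Separating wages: level 2 → 32, level 1 → 22, level 0 → 13.
Expert (assigned level 2): level 0: 13 − 0 = 13; level 1: 22 − 1 = 21; level 2: 32 − 2 = 30. Expert stays.
Novice (assigned level 1): level 0: 13 − 0 = 13; level 1: 22 − 5 = 17; level 2: 32 − 10 = 22. Novice prefers level 2.
Beginner (assigned level 0): level 0: 13 − 0 = 13; level 1: 22 − 12 = 10; level 2: 32 − 24 = 8. Beginner stays.
At least one type deviates; the separating profile fails.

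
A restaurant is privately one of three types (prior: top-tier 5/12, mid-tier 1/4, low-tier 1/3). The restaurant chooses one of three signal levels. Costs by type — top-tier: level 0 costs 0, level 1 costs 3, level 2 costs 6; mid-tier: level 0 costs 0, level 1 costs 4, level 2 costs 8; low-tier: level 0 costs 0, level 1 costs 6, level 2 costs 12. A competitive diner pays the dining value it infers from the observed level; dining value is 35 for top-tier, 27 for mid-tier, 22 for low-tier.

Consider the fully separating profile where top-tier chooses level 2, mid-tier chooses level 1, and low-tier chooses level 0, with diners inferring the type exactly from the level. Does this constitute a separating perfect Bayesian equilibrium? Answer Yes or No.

Separating price premiums: level 2 → 35, level 1 → 27, level 0 → 22.
top-tier (assigned level 2): level 0: 22 − 0 = 22; level 1: 27 − 3 = 24; level 2: 35 − 6 = 29. top-tier stays.
mid-tier (assigned level 1): level 0: 22 − 0 = 22; level 1: 27 − 4 = 23; level 2: 35 − 8 = 27. mid-tier prefers level 2.
low-tier (assigned level 0): level 0: 22 − 0 = 22; level 1: 27 − 6 = 21; level 2: 35 − 12 = 23. low-tier prefers level 2.
At least one type deviates; the separating profile fails.

No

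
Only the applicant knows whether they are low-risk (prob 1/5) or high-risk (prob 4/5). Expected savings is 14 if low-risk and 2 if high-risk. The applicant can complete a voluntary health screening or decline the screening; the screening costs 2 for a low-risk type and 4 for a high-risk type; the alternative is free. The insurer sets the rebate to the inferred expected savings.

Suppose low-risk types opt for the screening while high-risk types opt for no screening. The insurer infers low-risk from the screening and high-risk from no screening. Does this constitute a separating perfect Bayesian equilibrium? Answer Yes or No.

No

Under these beliefs, the screening earns rebate 14 and no screening earns rebate 2.
low-risk: the screening nets 14 − 2 = 12; no screening nets 2. low-risk prefers the screening.
high-risk: the screening nets 14 − 4 = 10; no screening nets 2. high-risk would deviate to the screening.
high-risk has a profitable deviation, so the profile is not an equilibrium.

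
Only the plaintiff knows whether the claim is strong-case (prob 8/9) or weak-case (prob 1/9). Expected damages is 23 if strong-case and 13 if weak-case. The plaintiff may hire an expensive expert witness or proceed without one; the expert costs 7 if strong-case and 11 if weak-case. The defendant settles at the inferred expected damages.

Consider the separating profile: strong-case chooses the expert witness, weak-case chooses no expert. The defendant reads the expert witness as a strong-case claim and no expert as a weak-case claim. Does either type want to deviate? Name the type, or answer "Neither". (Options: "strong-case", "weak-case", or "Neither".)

The expert witness pays 23; no expert pays 13.
strong-case: assigned the expert witness, nets 23 − 7 = 16; deviating to no expert nets 13.
weak-case: assigned no expert, nets 13; deviating to the expert witness nets 23 − 11 = 12.
Both types strictly prefer their assigned action; no profitable deviation.

Neither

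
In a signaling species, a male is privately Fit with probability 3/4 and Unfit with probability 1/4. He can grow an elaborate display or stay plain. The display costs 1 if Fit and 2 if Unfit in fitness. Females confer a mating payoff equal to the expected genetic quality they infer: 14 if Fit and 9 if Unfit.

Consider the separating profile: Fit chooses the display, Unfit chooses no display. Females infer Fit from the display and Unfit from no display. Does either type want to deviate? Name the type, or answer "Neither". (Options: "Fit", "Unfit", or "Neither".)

The display pays 14; no display pays 9.
Fit: assigned the display, nets 14 − 1 = 13; deviating to no display nets 9.
Unfit: assigned no display, nets 9; deviating to the display nets 14 − 2 = 12.
The Unfit type gains 3 by deviating.

Unfit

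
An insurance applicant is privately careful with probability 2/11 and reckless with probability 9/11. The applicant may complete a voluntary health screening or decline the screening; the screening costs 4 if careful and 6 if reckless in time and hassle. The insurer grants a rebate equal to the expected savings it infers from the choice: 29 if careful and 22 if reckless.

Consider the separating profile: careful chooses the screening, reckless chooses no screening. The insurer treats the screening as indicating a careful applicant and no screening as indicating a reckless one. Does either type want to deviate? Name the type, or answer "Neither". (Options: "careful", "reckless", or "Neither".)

reckless

The screening pays 29; no screening pays 22.
careful: assigned the screening, nets 29 − 4 = 25; deviating to no screening nets 22.
reckless: assigned no screening, nets 22; deviating to the screening nets 29 − 6 = 23.
The reckless type gains 1 by deviating.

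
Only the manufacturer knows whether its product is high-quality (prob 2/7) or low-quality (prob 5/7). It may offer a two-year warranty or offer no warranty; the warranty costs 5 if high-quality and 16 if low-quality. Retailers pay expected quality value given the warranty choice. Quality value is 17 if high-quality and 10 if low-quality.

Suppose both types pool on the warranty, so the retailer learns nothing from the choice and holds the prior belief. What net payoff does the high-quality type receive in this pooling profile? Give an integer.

7

Pooled price = 2/7·17 + 5/7·10 = 12.
high-quality pays cost 5 for the warranty, so net payoff = 12 − 5 = 7.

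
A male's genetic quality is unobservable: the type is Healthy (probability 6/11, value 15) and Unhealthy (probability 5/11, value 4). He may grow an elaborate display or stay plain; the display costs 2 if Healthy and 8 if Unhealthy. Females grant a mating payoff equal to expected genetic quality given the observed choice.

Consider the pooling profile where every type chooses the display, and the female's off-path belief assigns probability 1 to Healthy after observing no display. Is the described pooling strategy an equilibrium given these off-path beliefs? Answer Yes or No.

No

On path, the female holds the prior and pays 6/11·15 + 5/11·4 = 10. Off path (no display), believing Healthy, it pays 15.
Healthy: the display nets 10 − 2 = 8; no display nets 15. Healthy would deviate.
Unhealthy: the display nets 10 − 8 = 2; no display nets 15. Unhealthy would deviate.
A type deviates, so pooling fails.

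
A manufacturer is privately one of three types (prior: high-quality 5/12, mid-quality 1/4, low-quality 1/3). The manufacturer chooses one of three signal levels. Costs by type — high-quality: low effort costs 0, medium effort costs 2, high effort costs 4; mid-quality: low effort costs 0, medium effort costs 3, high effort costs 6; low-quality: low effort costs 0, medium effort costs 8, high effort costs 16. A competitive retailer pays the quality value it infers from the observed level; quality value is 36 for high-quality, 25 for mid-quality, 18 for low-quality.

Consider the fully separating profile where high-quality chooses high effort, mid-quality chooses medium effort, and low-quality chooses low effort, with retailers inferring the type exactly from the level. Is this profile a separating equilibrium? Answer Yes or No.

Separating prices: high effort → 36, medium effort → 25, low effort → 18.
high-quality (assigned high effort): low effort: 18 − 0 = 18; medium effort: 25 − 2 = 23; high effort: 36 − 4 = 32. high-quality stays.
mid-quality (assigned medium effort): low effort: 18 − 0 = 18; medium effort: 25 − 3 = 22; high effort: 36 − 6 = 30. mid-quality prefers high effort.
low-quality (assigned low effort): low effort: 18 − 0 = 18; medium effort: 25 − 8 = 17; high effort: 36 − 16 = 20. low-quality prefers high effort.
At least one type deviates; the separating profile fails.

No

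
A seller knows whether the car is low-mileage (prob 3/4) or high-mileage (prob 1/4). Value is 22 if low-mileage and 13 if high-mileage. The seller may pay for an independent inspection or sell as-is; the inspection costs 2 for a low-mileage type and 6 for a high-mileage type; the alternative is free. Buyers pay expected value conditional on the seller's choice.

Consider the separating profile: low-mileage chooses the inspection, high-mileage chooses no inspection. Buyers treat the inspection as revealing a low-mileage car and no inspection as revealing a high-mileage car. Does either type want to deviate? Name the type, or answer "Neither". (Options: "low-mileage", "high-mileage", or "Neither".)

The inspection pays 22; no inspection pays 13.
low-mileage: assigned the inspection, nets 22 − 2 = 20; deviating to no inspection nets 13.
high-mileage: assigned no inspection, nets 13; deviating to the inspection nets 22 − 6 = 16.
The high-mileage type gains 3 by deviating.

high-mileage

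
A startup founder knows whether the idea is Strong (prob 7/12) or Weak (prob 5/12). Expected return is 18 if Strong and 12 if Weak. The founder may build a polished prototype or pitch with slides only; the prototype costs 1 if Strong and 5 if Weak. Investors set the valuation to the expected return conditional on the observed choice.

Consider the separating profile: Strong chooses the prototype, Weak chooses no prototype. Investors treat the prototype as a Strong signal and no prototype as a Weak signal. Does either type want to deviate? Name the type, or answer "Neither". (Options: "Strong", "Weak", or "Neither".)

Weak

The prototype pays 18; no prototype pays 12.
Strong: assigned the prototype, nets 18 − 1 = 17; deviating to no prototype nets 12.
Weak: assigned no prototype, nets 12; deviating to the prototype nets 18 − 5 = 13.
The Weak type gains 1 by deviating.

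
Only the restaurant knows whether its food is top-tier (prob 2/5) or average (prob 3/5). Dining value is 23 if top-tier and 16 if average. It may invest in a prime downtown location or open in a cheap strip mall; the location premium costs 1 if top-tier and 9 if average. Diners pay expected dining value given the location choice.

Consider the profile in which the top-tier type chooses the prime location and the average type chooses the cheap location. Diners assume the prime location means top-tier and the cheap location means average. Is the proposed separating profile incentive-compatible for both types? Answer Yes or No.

Yes

Under these beliefs, the prime location earns price premium 23 and the cheap location earns price premium 16.
top-tier: the prime location nets 23 − 1 = 22; the cheap location nets 16. top-tier prefers the prime location.
average: the prime location nets 23 − 9 = 14; the cheap location nets 16. average prefers the cheap location.
Neither type deviates, so the separating profile is an equilibrium.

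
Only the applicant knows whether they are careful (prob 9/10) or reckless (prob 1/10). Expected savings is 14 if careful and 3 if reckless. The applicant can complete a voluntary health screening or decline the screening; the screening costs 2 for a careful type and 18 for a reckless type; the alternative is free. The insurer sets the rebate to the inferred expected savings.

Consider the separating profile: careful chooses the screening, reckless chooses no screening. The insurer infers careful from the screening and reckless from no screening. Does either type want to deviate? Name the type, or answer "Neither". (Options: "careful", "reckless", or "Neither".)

The screening pays 14; no screening pays 3.
careful: assigned the screening, nets 14 − 2 = 12; deviating to no screening nets 3.
reckless: assigned no screening, nets 3; deviating to the screening nets 14 − 18 = -4.
Both types strictly prefer their assigned action; no profitable deviation.

Neither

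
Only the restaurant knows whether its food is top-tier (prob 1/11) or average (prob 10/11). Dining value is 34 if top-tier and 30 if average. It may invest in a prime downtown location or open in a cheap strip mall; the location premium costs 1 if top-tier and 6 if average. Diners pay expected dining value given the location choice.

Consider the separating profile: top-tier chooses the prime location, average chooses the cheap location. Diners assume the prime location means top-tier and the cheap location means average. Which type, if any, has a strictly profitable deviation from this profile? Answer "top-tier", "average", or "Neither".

Neither

The prime location pays 34; the cheap location pays 30.
top-tier: assigned the prime location, nets 34 − 1 = 33; deviating to the cheap location nets 30.
average: assigned the cheap location, nets 30; deviating to the prime location nets 34 − 6 = 28.
Both types strictly prefer their assigned action; no profitable deviation.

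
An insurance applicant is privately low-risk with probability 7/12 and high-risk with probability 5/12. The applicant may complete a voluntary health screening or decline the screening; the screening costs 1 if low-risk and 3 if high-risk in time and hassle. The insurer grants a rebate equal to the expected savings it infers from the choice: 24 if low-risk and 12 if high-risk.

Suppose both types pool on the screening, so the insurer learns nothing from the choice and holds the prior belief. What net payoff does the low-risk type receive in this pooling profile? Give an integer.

18

Pooled rebate = 7/12·24 + 5/12·12 = 19.
low-risk pays cost 1 for the screening, so net payoff = 19 − 1 = 18.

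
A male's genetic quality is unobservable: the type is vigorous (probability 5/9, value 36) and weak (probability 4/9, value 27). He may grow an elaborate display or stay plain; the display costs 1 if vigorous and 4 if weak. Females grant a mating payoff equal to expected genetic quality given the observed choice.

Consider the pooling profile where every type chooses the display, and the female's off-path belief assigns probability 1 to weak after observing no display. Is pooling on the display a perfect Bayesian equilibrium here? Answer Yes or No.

On path, the female holds the prior and pays 5/9·36 + 4/9·27 = 32. Off path (no display), believing weak, it pays 27.
vigorous: the display nets 32 − 1 = 31; no display nets 27. vigorous stays.
weak: the display nets 32 − 4 = 28; no display nets 27. weak stays.
No type deviates, so pooling is sustained.

Yes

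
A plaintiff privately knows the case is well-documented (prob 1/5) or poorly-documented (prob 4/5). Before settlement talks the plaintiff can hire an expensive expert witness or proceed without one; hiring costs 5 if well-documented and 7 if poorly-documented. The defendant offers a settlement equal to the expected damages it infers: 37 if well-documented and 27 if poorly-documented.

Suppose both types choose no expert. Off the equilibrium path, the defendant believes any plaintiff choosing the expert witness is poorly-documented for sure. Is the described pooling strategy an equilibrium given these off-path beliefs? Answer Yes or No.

On path, the defendant holds the prior and pays 1/5·37 + 4/5·27 = 29. Off path (the expert witness), believing poorly-documented, it pays 27.
well-documented: no expert nets 29; the expert witness nets 27 − 5 = 22. well-documented stays.
poorly-documented: no expert nets 29; the expert witness nets 27 − 7 = 20. poorly-documented stays.
No type deviates, so pooling is sustained.

Yes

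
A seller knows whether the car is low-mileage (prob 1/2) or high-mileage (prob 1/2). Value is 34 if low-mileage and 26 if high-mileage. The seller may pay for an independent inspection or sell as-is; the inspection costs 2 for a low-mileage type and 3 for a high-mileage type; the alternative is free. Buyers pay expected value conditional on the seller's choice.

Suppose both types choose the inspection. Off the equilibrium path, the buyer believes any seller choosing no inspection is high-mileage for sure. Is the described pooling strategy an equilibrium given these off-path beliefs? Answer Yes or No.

Yes

On path, the buyer holds the prior and pays 1/2·34 + 1/2·26 = 30. Off path (no inspection), believing high-mileage, it pays 26.
low-mileage: the inspection nets 30 − 2 = 28; no inspection nets 26. low-mileage stays.
high-mileage: the inspection nets 30 − 3 = 27; no inspection nets 26. high-mileage stays.
No type deviates, so pooling is sustained.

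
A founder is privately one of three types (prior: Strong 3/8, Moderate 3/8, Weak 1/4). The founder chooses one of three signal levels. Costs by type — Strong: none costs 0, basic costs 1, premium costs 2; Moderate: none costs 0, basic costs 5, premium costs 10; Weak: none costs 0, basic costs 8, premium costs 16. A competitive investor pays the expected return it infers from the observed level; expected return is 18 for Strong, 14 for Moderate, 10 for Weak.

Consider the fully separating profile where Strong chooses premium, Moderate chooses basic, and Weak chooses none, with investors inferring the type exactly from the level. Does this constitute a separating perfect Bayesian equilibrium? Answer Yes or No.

Separating valuations: premium → 18, basic → 14, none → 10.
Strong (assigned premium): none: 10 − 0 = 10; basic: 14 − 1 = 13; premium: 18 − 2 = 16. Strong stays.
Moderate (assigned basic): none: 10 − 0 = 10; basic: 14 − 5 = 9; premium: 18 − 10 = 8. Moderate prefers none.
Weak (assigned none): none: 10 − 0 = 10; basic: 14 − 8 = 6; premium: 18 − 16 = 2. Weak stays.
At least one type deviates; the separating profile fails.

No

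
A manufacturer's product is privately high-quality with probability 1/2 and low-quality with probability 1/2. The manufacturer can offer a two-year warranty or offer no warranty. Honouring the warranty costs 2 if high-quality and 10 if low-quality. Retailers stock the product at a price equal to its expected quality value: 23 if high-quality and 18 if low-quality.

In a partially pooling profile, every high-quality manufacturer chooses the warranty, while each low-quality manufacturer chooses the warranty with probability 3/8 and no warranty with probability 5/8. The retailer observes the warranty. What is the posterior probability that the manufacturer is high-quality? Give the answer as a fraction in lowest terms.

P(the warranty) = (1/2)·1 + (1/2)·(3/8) = 11/16.
By Bayes' rule, P(high-quality | the warranty) = (1/2) / (11/16) = 8/11.

8/11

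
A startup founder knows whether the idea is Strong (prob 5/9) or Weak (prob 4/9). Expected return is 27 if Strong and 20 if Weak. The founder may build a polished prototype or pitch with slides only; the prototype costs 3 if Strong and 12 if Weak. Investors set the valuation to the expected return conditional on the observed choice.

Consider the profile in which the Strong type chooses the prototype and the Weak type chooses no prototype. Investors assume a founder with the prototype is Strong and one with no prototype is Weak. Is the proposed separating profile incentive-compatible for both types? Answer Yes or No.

Under these beliefs, the prototype earns valuation 27 and no prototype earns valuation 20.
Strong: the prototype nets 27 − 3 = 24; no prototype nets 20. Strong prefers the prototype.
Weak: the prototype nets 27 − 12 = 15; no prototype nets 20. Weak prefers no prototype.
Neither type deviates, so the separating profile is an equilibrium.

Yes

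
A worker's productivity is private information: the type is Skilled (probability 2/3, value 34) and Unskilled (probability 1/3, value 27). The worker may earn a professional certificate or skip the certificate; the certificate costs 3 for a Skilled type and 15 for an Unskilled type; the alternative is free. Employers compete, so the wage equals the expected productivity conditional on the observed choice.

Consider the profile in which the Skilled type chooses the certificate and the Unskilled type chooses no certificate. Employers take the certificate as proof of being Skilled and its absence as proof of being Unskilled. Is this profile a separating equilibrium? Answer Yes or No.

Yes

Under these beliefs, the certificate earns wage 34 and no certificate earns wage 27.
Skilled: the certificate nets 34 − 3 = 31; no certificate nets 27. Skilled prefers the certificate.
Unskilled: the certificate nets 34 − 15 = 19; no certificate nets 27. Unskilled prefers no certificate.
Neither type deviates, so the separating profile is an equilibrium.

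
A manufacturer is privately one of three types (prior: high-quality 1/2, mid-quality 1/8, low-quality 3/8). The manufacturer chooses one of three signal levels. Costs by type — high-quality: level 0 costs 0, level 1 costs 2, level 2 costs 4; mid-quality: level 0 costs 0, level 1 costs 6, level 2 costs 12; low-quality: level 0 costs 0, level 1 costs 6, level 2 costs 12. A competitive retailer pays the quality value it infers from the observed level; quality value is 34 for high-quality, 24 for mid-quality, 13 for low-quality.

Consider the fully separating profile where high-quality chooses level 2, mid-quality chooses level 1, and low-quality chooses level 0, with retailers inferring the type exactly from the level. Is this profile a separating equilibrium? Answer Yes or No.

Separating prices: level 2 → 34, level 1 → 24, level 0 → 13.
high-quality (assigned level 2): level 0: 13 − 0 = 13; level 1: 24 − 2 = 22; level 2: 34 − 4 = 30. high-quality stays.
mid-quality (assigned level 1): level 0: 13 − 0 = 13; level 1: 24 − 6 = 18; level 2: 34 − 12 = 22. mid-quality prefers level 2.
low-quality (assigned level 0): level 0: 13 − 0 = 13; level 1: 24 − 6 = 18; level 2: 34 − 12 = 22. low-quality prefers level 2.
At least one type deviates; the separating profile fails.

No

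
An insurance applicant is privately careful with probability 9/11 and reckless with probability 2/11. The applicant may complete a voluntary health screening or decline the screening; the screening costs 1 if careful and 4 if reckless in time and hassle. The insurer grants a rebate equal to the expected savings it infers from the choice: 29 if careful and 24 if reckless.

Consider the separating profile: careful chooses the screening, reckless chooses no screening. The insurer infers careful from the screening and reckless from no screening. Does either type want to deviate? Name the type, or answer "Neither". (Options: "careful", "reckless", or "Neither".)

reckless

The screening pays 29; no screening pays 24.
careful: assigned the screening, nets 29 − 1 = 28; deviating to no screening nets 24.
reckless: assigned no screening, nets 24; deviating to the screening nets 29 − 4 = 25.
The reckless type gains 1 by deviating.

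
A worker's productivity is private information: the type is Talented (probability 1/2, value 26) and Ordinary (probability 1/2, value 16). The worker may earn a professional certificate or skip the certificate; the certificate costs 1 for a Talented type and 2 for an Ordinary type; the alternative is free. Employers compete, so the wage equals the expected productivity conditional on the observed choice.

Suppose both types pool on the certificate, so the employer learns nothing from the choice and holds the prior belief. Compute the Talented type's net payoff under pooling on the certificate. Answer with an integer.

Pooled wage = 1/2·26 + 1/2·16 = 21.
Talented pays cost 1 for the certificate, so net payoff = 21 − 1 = 20.

20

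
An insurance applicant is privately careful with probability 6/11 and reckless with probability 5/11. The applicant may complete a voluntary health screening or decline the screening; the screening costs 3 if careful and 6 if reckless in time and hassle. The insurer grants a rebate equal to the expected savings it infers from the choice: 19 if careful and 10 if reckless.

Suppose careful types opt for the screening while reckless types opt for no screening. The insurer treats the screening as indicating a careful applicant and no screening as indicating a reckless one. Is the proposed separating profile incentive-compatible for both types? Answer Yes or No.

No

Under these beliefs, the screening earns rebate 19 and no screening earns rebate 10.
careful: the screening nets 19 − 3 = 16; no screening nets 10. careful prefers the screening.
reckless: the screening nets 19 − 6 = 13; no screening nets 10. reckless would deviate to the screening.
reckless has a profitable deviation, so the profile is not an equilibrium.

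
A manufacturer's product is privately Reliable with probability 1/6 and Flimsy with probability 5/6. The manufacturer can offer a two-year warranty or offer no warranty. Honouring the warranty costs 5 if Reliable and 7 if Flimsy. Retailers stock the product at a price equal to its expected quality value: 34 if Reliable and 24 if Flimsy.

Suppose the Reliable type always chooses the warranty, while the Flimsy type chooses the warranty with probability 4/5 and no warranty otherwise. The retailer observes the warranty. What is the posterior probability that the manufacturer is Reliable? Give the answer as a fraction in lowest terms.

1/5

P(the warranty) = (1/6)·1 + (5/6)·(4/5) = 5/6.
By Bayes' rule, P(Reliable | the warranty) = (1/6) / (5/6) = 1/5.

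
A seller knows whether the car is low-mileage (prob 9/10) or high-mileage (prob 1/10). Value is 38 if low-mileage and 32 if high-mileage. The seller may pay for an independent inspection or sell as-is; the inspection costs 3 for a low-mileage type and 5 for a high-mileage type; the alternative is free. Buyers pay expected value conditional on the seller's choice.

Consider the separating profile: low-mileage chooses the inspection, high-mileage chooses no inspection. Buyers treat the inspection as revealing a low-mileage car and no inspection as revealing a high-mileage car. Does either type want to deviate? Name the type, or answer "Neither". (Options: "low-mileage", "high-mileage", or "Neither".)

high-mileage

The inspection pays 38; no inspection pays 32.
low-mileage: assigned the inspection, nets 38 − 3 = 35; deviating to no inspection nets 32.
high-mileage: assigned no inspection, nets 32; deviating to the inspection nets 38 − 5 = 33.
The high-mileage type gains 1 by deviating.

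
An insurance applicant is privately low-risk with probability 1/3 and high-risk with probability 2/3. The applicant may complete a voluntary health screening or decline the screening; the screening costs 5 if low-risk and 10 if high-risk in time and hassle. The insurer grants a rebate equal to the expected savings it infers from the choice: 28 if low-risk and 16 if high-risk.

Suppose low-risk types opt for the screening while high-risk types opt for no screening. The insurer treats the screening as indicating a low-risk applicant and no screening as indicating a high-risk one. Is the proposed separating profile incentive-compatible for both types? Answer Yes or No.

Under these beliefs, the screening earns rebate 28 and no screening earns rebate 16.
low-risk: the screening nets 28 − 5 = 23; no screening nets 16. low-risk prefers the screening.
high-risk: the screening nets 28 − 10 = 18; no screening nets 16. high-risk would deviate to the screening.
high-risk has a profitable deviation, so the profile is not an equilibrium.

No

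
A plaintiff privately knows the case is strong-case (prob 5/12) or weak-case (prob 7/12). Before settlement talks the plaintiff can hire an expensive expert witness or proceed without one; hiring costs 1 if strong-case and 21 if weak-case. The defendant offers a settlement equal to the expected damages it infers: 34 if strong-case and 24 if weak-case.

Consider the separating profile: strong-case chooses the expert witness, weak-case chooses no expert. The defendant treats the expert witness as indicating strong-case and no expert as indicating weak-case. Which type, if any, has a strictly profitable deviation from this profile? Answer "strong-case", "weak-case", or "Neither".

Neither

The expert witness pays 34; no expert pays 24.
strong-case: assigned the expert witness, nets 34 − 1 = 33; deviating to no expert nets 24.
weak-case: assigned no expert, nets 24; deviating to the expert witness nets 34 − 21 = 13.
Both types strictly prefer their assigned action; no profitable deviation.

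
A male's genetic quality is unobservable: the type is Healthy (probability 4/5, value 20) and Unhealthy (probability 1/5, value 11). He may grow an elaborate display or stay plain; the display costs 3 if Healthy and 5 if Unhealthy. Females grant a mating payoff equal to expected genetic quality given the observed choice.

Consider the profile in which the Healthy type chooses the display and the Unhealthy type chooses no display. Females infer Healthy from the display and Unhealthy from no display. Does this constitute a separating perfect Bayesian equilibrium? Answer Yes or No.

No

Under these beliefs, the display earns mating payoff 20 and no display earns mating payoff 11.
Healthy: the display nets 20 − 3 = 17; no display nets 11. Healthy prefers the display.
Unhealthy: the display nets 20 − 5 = 15; no display nets 11. Unhealthy would deviate to the display.
Unhealthy has a profitable deviation, so the profile is not an equilibrium.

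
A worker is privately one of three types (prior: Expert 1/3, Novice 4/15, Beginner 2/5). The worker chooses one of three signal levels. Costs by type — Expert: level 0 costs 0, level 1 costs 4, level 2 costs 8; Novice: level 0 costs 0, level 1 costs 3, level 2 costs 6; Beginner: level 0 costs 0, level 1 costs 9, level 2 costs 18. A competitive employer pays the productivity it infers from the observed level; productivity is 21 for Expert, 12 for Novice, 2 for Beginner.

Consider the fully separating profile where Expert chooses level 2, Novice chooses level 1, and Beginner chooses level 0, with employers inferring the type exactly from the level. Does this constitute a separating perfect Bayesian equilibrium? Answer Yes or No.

No

Separating wages: level 2 → 21, level 1 → 12, level 0 → 2.
Expert (assigned level 2): level 0: 2 − 0 = 2; level 1: 12 − 4 = 8; level 2: 21 − 8 = 13. Expert stays.
Novice (assigned level 1): level 0: 2 − 0 = 2; level 1: 12 − 3 = 9; level 2: 21 − 6 = 15. Novice prefers level 2.
Beginner (assigned level 0): level 0: 2 − 0 = 2; level 1: 12 − 9 = 3; level 2: 21 − 18 = 3. Beginner prefers level 1.
At least one type deviates; the separating profile fails.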